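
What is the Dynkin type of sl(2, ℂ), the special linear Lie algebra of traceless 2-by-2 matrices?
This is sl(2), which has dimension 2^2 - 1 = 3 and rank 2 - 1 = 1 (a Cartan subalgebra is the diagonal traceless matrices). In the classification of classical Lie algebras, the special linear algebra sl(n+1) has type A_n; here n = 1, so the Dynkin diagram is a chain of 1 nodes with single edges (A_1). Hence the type is A_1.

A_1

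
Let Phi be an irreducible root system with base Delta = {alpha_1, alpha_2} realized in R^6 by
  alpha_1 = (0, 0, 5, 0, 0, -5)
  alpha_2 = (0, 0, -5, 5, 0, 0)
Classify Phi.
Compute the Cartan integers a_ij = 2(alpha_i, alpha_j)/(alpha_j, alpha_j); the resulting 2x2 Cartan matrix is
[[2, -1], [-1, 2]].
All simple roots have the same length, so the diagram is simply laced. The associated Dynkin diagram is a chain of 2 nodes with single edges (A_2), so the type is A_2 (the algebra sl(3)).

A_2 (sl(3))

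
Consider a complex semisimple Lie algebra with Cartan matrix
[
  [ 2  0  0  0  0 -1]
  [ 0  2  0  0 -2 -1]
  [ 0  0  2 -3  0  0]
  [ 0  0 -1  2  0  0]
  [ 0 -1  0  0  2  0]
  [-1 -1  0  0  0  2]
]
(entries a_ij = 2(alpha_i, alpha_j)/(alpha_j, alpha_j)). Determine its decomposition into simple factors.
The diagram associated to this matrix has two connected components: the simple roots {alpha_1, alpha_2, alpha_5, alpha_6} form a chain of 4 nodes with a double edge at one end; the terminal node there is the unique short simple root (B_4), and {alpha_3, alpha_4} form two nodes joined by a triple edge (G_2). A semisimple Lie algebra decomposes uniquely as the direct sum of simple ideals, one per connected component of its Dynkin diagram, so g ≅ B_4 ⊕ G_2 (dimension 36 + 14 = 50).

type B_4 ⊕ type G_2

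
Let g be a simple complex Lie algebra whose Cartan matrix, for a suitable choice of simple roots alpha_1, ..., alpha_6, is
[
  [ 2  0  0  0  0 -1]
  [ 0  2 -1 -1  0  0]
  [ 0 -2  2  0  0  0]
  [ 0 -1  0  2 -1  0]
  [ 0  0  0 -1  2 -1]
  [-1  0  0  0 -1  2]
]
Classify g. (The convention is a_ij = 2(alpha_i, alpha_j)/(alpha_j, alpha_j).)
The matrix has rank 6 with 2's on the diagonal. Reading the off-diagonal entries as Dynkin edges (a single edge where a_ij = a_ji = -1; a double or triple edge where a_ij * a_ji = 2 or 3), the diagram is a chain of 6 nodes with a double edge at one end; the terminal node there is the unique long simple root (C_6). One simple-root ordering that puts it in standard form is (alpha_1, alpha_6, alpha_5, alpha_4, alpha_2, alpha_3). So the algebra is type C_6, i.e. sp(12).

C_6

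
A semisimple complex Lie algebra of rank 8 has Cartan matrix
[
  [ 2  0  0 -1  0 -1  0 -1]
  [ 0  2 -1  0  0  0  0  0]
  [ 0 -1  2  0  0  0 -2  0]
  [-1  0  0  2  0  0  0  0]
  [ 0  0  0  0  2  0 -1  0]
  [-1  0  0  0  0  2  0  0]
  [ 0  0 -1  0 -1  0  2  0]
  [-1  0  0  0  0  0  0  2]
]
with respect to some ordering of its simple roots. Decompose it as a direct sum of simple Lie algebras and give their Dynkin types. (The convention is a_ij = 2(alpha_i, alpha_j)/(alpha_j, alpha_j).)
The diagram associated to this matrix has two connected components: the simple roots {alpha_1, alpha_4, alpha_6, alpha_8} form a chain of 2 nodes with a fork of two nodes at one end (D_4), and {alpha_2, alpha_3, alpha_5, alpha_7} form a chain of 4 nodes with a double edge between the middle two (F_4). A semisimple Lie algebra decomposes uniquely as the direct sum of simple ideals, one per connected component of its Dynkin diagram, so g ≅ D_4 ⊕ F_4 (dimension 28 + 52 = 80).

D_4 + F_4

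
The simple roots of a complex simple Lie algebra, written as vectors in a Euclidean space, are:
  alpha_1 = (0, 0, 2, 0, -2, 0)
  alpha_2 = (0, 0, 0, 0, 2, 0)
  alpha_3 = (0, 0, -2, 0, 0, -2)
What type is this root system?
B3

Compute the Cartan integers a_ij = 2(alpha_i, alpha_j)/(alpha_j, alpha_j); the resulting 3x3 Cartan matrix is
[[2, -2, -1], [-1, 2, 0], [-1, 0, 2]].
The roots have two lengths (squared-length ratio 2:1); the short ones are alpha_{2}. The associated Dynkin diagram is a chain of 3 nodes with a double edge at one end; the terminal node there is the unique short simple root (B_3), so the type is B_3 (the algebra so(7)).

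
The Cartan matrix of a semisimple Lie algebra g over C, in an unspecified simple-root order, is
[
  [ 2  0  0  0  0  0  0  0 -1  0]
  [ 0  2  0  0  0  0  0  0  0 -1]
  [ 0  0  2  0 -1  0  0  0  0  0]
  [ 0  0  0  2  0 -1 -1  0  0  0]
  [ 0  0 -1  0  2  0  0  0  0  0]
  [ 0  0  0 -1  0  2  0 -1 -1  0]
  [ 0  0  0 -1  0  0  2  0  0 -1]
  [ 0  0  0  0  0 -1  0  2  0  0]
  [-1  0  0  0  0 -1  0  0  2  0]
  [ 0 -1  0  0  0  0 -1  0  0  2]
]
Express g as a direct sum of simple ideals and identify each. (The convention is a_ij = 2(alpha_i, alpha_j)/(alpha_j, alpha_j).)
The diagram associated to this matrix has two connected components: the simple roots {alpha_3, alpha_5} form a chain of 2 nodes with single edges (A_2), and {alpha_1, alpha_2, alpha_4, alpha_6, alpha_7, alpha_8, alpha_9, alpha_10} form a chain of 7 nodes with one extra node attached to the third node from one end (E_8). A semisimple Lie algebra decomposes uniquely as the direct sum of simple ideals, one per connected component of its Dynkin diagram, so g ≅ A_2 ⊕ E_8 (dimension 8 + 248 = 256).

A_2 (sl(3)) + E_8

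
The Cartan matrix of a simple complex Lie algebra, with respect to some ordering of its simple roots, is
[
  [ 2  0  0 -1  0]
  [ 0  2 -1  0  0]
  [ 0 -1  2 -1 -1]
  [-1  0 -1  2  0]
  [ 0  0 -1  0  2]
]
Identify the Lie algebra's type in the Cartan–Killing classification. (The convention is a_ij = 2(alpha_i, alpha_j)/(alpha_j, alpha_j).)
type D_5

The matrix has rank 5 with 2's on the diagonal. Reading the off-diagonal entries as Dynkin edges (a single edge where a_ij = a_ji = -1; a double or triple edge where a_ij * a_ji = 2 or 3), the diagram is a chain of 3 nodes with a fork of two nodes at one end (D_5). One simple-root ordering that puts it in standard form is (alpha_1, alpha_4, alpha_3, alpha_5, alpha_2). So the algebra is type D_5, i.e. so(10).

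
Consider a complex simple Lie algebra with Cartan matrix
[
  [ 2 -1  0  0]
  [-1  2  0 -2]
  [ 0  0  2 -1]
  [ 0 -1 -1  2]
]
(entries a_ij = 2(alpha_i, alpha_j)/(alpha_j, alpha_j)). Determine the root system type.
F_4

The matrix has rank 4 with 2's on the diagonal. Reading the off-diagonal entries as Dynkin edges (a single edge where a_ij = a_ji = -1; a double or triple edge where a_ij * a_ji = 2 or 3), the diagram is a chain of 4 nodes with a double edge between the middle two (F_4). One simple-root ordering that puts it in standard form is (alpha_1, alpha_2, alpha_4, alpha_3). So the algebra is type F_4.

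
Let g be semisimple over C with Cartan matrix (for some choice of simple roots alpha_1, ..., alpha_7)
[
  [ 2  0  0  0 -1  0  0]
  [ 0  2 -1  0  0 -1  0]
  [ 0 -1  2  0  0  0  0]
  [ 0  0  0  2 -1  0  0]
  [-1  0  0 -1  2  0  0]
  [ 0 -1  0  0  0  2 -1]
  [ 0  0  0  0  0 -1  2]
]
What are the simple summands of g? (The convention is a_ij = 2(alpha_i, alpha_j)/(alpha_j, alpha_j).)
The diagram associated to this matrix has two connected components: the simple roots {alpha_1, alpha_4, alpha_5} form a chain of 3 nodes with single edges (A_3), and {alpha_2, alpha_3, alpha_6, alpha_7} form a chain of 4 nodes with single edges (A_4). A semisimple Lie algebra decomposes uniquely as the direct sum of simple ideals, one per connected component of its Dynkin diagram, so g ≅ A_3 ⊕ A_4 (dimension 15 + 24 = 39).

A_3 + A_4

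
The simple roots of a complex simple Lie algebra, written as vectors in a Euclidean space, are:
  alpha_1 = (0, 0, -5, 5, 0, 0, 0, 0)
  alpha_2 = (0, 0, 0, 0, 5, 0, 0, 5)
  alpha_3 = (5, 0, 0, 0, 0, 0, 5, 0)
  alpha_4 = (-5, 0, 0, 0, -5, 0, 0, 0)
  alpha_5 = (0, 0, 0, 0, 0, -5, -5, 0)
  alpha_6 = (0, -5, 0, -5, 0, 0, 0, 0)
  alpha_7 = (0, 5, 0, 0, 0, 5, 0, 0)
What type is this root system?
type A_7

Compute the Cartan integers a_ij = 2(alpha_i, alpha_j)/(alpha_j, alpha_j); the resulting 7x7 Cartan matrix is
[[2, 0, 0, 0, 0, -1, 0], [0, 2, 0, -1, 0, 0, 0], [0, 0, 2, -1, -1, 0, 0], [0, -1, -1, 2, 0, 0, 0], [0, 0, -1, 0, 2, 0, -1], [-1, 0, 0, 0, 0, 2, -1], [0, 0, 0, 0, -1, -1, 2]].
All simple roots have the same length, so the diagram is simply laced. The associated Dynkin diagram is a chain of 7 nodes with single edges (A_7), so the type is A_7 (the algebra sl(8)).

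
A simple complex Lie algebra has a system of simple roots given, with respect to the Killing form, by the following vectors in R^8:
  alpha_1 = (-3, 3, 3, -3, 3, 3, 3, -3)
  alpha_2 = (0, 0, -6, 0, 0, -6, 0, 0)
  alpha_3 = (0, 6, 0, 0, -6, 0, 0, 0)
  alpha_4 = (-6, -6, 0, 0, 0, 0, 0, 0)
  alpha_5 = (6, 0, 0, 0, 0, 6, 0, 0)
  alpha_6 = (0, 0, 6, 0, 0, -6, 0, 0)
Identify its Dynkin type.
Compute the Cartan integers a_ij = 2(alpha_i, alpha_j)/(alpha_j, alpha_j); the resulting 6x6 Cartan matrix is
[[2, -1, 0, 0, 0, 0], [-1, 2, 0, 0, -1, 0], [0, 0, 2, -1, 0, 0], [0, 0, -1, 2, -1, 0], [0, -1, 0, -1, 2, -1], [0, 0, 0, 0, -1, 2]].
All simple roots have the same length, so the diagram is simply laced. The associated Dynkin diagram is a chain of 5 nodes with one extra node attached to the third node from one end (E_6), so the type is E_6.

E_6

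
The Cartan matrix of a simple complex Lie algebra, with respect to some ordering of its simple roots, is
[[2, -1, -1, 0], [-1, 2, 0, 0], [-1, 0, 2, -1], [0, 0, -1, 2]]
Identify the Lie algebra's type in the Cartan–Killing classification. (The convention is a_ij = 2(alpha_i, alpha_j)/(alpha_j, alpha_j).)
A_4 (sl(5))

The matrix has rank 4 with 2's on the diagonal. Reading the off-diagonal entries as Dynkin edges (a single edge where a_ij = a_ji = -1; a double or triple edge where a_ij * a_ji = 2 or 3), the diagram is a chain of 4 nodes with single edges (A_4). One simple-root ordering that puts it in standard form is (alpha_4, alpha_3, alpha_1, alpha_2). So the algebra is type A_4, i.e. sl(5).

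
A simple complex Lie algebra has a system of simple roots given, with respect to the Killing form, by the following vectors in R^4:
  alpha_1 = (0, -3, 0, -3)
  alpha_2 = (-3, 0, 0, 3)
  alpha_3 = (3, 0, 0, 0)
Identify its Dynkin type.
B_3

Compute the Cartan integers a_ij = 2(alpha_i, alpha_j)/(alpha_j, alpha_j); the resulting 3x3 Cartan matrix is
[[2, -1, 0], [-1, 2, -2], [0, -1, 2]].
The roots have two lengths (squared-length ratio 2:1); the short ones are alpha_{3}. The associated Dynkin diagram is a chain of 3 nodes with a double edge at one end; the terminal node there is the unique short simple root (B_3), so the type is B_3 (the algebra so(7)).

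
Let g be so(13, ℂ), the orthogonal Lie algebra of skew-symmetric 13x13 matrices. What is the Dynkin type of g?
This is so(13) with 13 odd, which has dimension 13(13-1)/2 = 78 and rank (13-1)/2 = 6. In the classification of classical Lie algebras, the orthogonal algebra so(2n+1) in an odd number of variables has type B_n; here n = 6, so the Dynkin diagram is a chain of 6 nodes with a double edge at one end; the terminal node there is the unique short simple root (B_6). Hence the type is B_6.

B6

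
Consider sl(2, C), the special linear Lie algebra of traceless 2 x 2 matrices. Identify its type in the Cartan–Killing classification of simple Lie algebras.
This is sl(2), which has dimension 2^2 - 1 = 3 and rank 2 - 1 = 1 (a Cartan subalgebra is the diagonal traceless matrices). In the classification of classical Lie algebras, the special linear algebra sl(n+1) has type A_n; here n = 1, so the Dynkin diagram is a chain of 1 nodes with single edges (A_1). Hence the type is A_1.

A1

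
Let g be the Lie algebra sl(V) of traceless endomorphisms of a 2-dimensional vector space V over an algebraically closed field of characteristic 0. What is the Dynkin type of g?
A_1 (sl(2))

This is sl(2), which has dimension 2^2 - 1 = 3 and rank 2 - 1 = 1 (a Cartan subalgebra is the diagonal traceless matrices). In the classification of classical Lie algebras, the special linear algebra sl(n+1) has type A_n; here n = 1, so the Dynkin diagram is a chain of 1 nodes with single edges (A_1). Hence the type is A_1.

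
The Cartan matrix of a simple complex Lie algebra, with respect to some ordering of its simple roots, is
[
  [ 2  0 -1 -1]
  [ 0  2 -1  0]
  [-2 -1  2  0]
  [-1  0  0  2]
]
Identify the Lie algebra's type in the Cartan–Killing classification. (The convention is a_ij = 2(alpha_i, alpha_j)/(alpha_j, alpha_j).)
F_4

The matrix has rank 4 with 2's on the diagonal. Reading the off-diagonal entries as Dynkin edges (a single edge where a_ij = a_ji = -1; a double or triple edge where a_ij * a_ji = 2 or 3), the diagram is a chain of 4 nodes with a double edge between the middle two (F_4). One simple-root ordering that puts it in standard form is (alpha_2, alpha_3, alpha_1, alpha_4). So the algebra is type F_4.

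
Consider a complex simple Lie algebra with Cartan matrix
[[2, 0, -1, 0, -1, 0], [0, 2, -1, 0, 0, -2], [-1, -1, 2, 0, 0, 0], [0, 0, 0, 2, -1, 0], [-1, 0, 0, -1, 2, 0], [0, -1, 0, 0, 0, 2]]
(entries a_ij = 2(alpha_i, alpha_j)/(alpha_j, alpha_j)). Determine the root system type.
The matrix has rank 6 with 2's on the diagonal. Reading the off-diagonal entries as Dynkin edges (a single edge where a_ij = a_ji = -1; a double or triple edge where a_ij * a_ji = 2 or 3), the diagram is a chain of 6 nodes with a double edge at one end; the terminal node there is the unique short simple root (B_6). One simple-root ordering that puts it in standard form is (alpha_4, alpha_5, alpha_1, alpha_3, alpha_2, alpha_6). So the algebra is type B_6, i.e. so(13).

B_6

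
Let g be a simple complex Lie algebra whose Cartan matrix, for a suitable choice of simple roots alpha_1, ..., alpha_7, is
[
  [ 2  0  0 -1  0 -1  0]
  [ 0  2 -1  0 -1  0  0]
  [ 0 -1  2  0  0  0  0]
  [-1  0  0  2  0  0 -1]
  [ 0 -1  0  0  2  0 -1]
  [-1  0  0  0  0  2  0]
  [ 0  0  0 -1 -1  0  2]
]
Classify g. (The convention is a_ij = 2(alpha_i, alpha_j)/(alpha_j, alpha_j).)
type A_7

The matrix has rank 7 with 2's on the diagonal. Reading the off-diagonal entries as Dynkin edges (a single edge where a_ij = a_ji = -1; a double or triple edge where a_ij * a_ji = 2 or 3), the diagram is a chain of 7 nodes with single edges (A_7). One simple-root ordering that puts it in standard form is (alpha_3, alpha_2, alpha_5, alpha_7, alpha_4, alpha_1, alpha_6). So the algebra is type A_7, i.e. sl(8).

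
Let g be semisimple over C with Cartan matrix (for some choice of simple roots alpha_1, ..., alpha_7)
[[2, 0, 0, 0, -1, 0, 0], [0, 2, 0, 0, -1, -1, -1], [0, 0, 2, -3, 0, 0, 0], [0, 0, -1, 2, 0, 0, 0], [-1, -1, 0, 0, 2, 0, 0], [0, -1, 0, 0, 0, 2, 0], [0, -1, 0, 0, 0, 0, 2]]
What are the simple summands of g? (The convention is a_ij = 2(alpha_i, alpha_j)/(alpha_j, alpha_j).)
D5 + G2

The diagram associated to this matrix has two connected components: the simple roots {alpha_1, alpha_2, alpha_5, alpha_6, alpha_7} form a chain of 3 nodes with a fork of two nodes at one end (D_5), and {alpha_3, alpha_4} form two nodes joined by a triple edge (G_2). A semisimple Lie algebra decomposes uniquely as the direct sum of simple ideals, one per connected component of its Dynkin diagram, so g ≅ D_5 ⊕ G_2 (dimension 45 + 14 = 59).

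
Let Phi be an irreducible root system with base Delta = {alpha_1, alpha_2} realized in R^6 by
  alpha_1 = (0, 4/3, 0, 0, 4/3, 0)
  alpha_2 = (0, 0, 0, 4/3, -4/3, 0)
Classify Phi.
A_2

Compute the Cartan integers a_ij = 2(alpha_i, alpha_j)/(alpha_j, alpha_j); the resulting 2x2 Cartan matrix is
[[2, -1], [-1, 2]].
All simple roots have the same length, so the diagram is simply laced. The associated Dynkin diagram is a chain of 2 nodes with single edges (A_2), so the type is A_2 (the algebra sl(3)).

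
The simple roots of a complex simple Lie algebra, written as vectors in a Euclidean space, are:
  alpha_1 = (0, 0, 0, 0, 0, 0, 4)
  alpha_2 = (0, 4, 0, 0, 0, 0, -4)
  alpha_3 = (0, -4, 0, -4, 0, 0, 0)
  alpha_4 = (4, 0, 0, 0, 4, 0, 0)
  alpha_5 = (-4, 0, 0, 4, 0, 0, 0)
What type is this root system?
Compute the Cartan integers a_ij = 2(alpha_i, alpha_j)/(alpha_j, alpha_j); the resulting 5x5 Cartan matrix is
[[2, -1, 0, 0, 0], [-2, 2, -1, 0, 0], [0, -1, 2, 0, -1], [0, 0, 0, 2, -1], [0, 0, -1, -1, 2]].
The roots have two lengths (squared-length ratio 2:1); the short ones are alpha_{1}. The associated Dynkin diagram is a chain of 5 nodes with a double edge at one end; the terminal node there is the unique short simple root (B_5), so the type is B_5 (the algebra so(11)).

type B_5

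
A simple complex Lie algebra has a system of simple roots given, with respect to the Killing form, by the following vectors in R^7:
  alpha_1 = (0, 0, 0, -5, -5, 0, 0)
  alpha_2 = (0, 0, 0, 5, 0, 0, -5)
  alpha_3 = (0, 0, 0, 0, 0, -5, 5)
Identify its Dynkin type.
type A_3

Compute the Cartan integers a_ij = 2(alpha_i, alpha_j)/(alpha_j, alpha_j); the resulting 3x3 Cartan matrix is
[[2, -1, 0], [-1, 2, -1], [0, -1, 2]].
All simple roots have the same length, so the diagram is simply laced. The associated Dynkin diagram is a chain of 3 nodes with single edges (A_3), so the type is A_3 (the algebra sl(4)).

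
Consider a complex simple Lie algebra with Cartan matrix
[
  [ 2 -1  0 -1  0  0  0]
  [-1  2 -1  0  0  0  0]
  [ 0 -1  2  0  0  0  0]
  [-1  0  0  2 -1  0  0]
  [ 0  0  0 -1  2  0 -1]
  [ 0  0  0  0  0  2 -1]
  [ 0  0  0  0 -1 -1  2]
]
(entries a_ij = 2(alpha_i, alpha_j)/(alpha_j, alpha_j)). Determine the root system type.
The matrix has rank 7 with 2's on the diagonal. Reading the off-diagonal entries as Dynkin edges (a single edge where a_ij = a_ji = -1; a double or triple edge where a_ij * a_ji = 2 or 3), the diagram is a chain of 7 nodes with single edges (A_7). One simple-root ordering that puts it in standard form is (alpha_3, alpha_2, alpha_1, alpha_4, alpha_5, alpha_7, alpha_6). So the algebra is type A_7, i.e. sl(8).

type A_7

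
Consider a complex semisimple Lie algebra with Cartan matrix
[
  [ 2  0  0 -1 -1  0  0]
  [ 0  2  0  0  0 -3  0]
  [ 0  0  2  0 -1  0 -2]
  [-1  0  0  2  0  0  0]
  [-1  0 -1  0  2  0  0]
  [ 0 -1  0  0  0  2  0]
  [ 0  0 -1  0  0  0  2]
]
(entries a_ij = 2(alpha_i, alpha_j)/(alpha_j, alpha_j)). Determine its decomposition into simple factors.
The diagram associated to this matrix has two connected components: the simple roots {alpha_1, alpha_3, alpha_4, alpha_5, alpha_7} form a chain of 5 nodes with a double edge at one end; the terminal node there is the unique short simple root (B_5), and {alpha_2, alpha_6} form two nodes joined by a triple edge (G_2). A semisimple Lie algebra decomposes uniquely as the direct sum of simple ideals, one per connected component of its Dynkin diagram, so g ≅ B_5 ⊕ G_2 (dimension 55 + 14 = 69).

B5 ⊕ G2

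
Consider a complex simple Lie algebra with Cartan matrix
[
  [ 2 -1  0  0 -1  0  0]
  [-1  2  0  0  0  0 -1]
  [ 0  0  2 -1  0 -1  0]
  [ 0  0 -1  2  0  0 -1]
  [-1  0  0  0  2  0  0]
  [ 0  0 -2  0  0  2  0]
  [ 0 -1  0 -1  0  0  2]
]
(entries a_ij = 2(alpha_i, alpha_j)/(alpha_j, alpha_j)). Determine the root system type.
The matrix has rank 7 with 2's on the diagonal. Reading the off-diagonal entries as Dynkin edges (a single edge where a_ij = a_ji = -1; a double or triple edge where a_ij * a_ji = 2 or 3), the diagram is a chain of 7 nodes with a double edge at one end; the terminal node there is the unique long simple root (C_7). One simple-root ordering that puts it in standard form is (alpha_5, alpha_1, alpha_2, alpha_7, alpha_4, alpha_3, alpha_6). So the algebra is type C_7, i.e. sp(14).

C7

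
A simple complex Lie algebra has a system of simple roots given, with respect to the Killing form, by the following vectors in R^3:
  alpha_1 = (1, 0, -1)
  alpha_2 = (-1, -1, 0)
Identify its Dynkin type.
Compute the Cartan integers a_ij = 2(alpha_i, alpha_j)/(alpha_j, alpha_j); the resulting 2x2 Cartan matrix is
[[2, -1], [-1, 2]].
All simple roots have the same length, so the diagram is simply laced. The associated Dynkin diagram is a chain of 2 nodes with single edges (A_2), so the type is A_2 (the algebra sl(3)).

A_2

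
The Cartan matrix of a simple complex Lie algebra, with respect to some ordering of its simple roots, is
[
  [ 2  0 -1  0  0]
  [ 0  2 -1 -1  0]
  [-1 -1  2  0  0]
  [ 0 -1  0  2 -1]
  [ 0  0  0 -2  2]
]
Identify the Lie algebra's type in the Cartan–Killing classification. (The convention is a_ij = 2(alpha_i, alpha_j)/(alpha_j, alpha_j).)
type C_5

The matrix has rank 5 with 2's on the diagonal. Reading the off-diagonal entries as Dynkin edges (a single edge where a_ij = a_ji = -1; a double or triple edge where a_ij * a_ji = 2 or 3), the diagram is a chain of 5 nodes with a double edge at one end; the terminal node there is the unique long simple root (C_5). One simple-root ordering that puts it in standard form is (alpha_1, alpha_3, alpha_2, alpha_4, alpha_5). So the algebra is type C_5, i.e. sp(10).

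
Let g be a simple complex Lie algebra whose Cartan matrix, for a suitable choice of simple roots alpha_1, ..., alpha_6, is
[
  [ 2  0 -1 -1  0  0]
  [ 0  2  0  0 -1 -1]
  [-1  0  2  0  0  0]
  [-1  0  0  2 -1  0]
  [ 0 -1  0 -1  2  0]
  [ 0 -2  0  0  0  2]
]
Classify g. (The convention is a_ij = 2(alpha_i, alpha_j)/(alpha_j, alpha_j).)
C_6 (sp(12))

The matrix has rank 6 with 2's on the diagonal. Reading the off-diagonal entries as Dynkin edges (a single edge where a_ij = a_ji = -1; a double or triple edge where a_ij * a_ji = 2 or 3), the diagram is a chain of 6 nodes with a double edge at one end; the terminal node there is the unique long simple root (C_6). One simple-root ordering that puts it in standard form is (alpha_3, alpha_1, alpha_4, alpha_5, alpha_2, alpha_6). So the algebra is type C_6, i.e. sp(12).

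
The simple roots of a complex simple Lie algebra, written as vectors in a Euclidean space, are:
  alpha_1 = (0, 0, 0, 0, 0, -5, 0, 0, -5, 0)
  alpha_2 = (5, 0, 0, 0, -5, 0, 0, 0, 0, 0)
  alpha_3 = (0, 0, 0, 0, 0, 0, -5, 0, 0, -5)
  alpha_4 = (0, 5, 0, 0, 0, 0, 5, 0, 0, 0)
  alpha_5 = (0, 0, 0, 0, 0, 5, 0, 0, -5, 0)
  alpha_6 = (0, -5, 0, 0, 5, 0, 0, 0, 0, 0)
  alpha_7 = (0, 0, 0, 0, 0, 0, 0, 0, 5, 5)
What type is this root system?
Compute the Cartan integers a_ij = 2(alpha_i, alpha_j)/(alpha_j, alpha_j); the resulting 7x7 Cartan matrix is
[[2, 0, 0, 0, 0, 0, -1], [0, 2, 0, 0, 0, -1, 0], [0, 0, 2, -1, 0, 0, -1], [0, 0, -1, 2, 0, -1, 0], [0, 0, 0, 0, 2, 0, -1], [0, -1, 0, -1, 0, 2, 0], [-1, 0, -1, 0, -1, 0, 2]].
All simple roots have the same length, so the diagram is simply laced. The associated Dynkin diagram is a chain of 5 nodes with a fork of two nodes at one end (D_7), so the type is D_7 (the algebra so(14)).

D_7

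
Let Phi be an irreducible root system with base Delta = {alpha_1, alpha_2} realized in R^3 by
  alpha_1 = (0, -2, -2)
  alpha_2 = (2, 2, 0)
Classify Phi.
Compute the Cartan integers a_ij = 2(alpha_i, alpha_j)/(alpha_j, alpha_j); the resulting 2x2 Cartan matrix is
[[2, -1], [-1, 2]].
All simple roots have the same length, so the diagram is simply laced. The associated Dynkin diagram is a chain of 2 nodes with single edges (A_2), so the type is A_2 (the algebra sl(3)).

A2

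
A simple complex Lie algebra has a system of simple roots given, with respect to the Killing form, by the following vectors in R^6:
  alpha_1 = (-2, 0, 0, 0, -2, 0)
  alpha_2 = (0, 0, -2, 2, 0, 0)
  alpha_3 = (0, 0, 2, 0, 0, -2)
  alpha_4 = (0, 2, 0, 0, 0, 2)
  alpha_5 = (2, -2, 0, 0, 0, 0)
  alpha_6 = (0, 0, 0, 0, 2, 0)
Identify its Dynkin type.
B_6

Compute the Cartan integers a_ij = 2(alpha_i, alpha_j)/(alpha_j, alpha_j); the resulting 6x6 Cartan matrix is
[[2, 0, 0, 0, -1, -2], [0, 2, -1, 0, 0, 0], [0, -1, 2, -1, 0, 0], [0, 0, -1, 2, -1, 0], [-1, 0, 0, -1, 2, 0], [-1, 0, 0, 0, 0, 2]].
The roots have two lengths (squared-length ratio 2:1); the short ones are alpha_{6}. The associated Dynkin diagram is a chain of 6 nodes with a double edge at one end; the terminal node there is the unique short simple root (B_6), so the type is B_6 (the algebra so(13)).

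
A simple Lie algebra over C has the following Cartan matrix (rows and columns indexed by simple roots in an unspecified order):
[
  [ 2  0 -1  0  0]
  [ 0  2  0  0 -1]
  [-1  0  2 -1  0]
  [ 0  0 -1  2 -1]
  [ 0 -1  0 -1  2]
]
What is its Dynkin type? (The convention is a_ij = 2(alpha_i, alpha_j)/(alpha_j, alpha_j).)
A_5 (sl(6))

The matrix has rank 5 with 2's on the diagonal. Reading the off-diagonal entries as Dynkin edges (a single edge where a_ij = a_ji = -1; a double or triple edge where a_ij * a_ji = 2 or 3), the diagram is a chain of 5 nodes with single edges (A_5). One simple-root ordering that puts it in standard form is (alpha_1, alpha_3, alpha_4, alpha_5, alpha_2). So the algebra is type A_5, i.e. sl(6).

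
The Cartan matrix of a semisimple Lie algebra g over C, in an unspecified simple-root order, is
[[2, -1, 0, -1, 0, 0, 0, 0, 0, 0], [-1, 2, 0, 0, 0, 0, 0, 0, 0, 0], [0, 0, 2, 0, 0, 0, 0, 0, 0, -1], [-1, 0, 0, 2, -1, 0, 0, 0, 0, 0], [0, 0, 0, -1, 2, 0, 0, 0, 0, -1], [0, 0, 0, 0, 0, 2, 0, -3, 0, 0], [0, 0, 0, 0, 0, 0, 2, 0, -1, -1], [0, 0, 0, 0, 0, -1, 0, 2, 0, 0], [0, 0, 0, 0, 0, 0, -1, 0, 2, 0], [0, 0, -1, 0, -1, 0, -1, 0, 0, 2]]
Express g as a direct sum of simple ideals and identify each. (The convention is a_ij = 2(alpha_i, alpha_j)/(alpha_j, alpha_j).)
E_8 ⊕ G_2

The diagram associated to this matrix has two connected components: the simple roots {alpha_1, alpha_2, alpha_3, alpha_4, alpha_5, alpha_7, alpha_9, alpha_10} form a chain of 7 nodes with one extra node attached to the third node from one end (E_8), and {alpha_6, alpha_8} form two nodes joined by a triple edge (G_2). A semisimple Lie algebra decomposes uniquely as the direct sum of simple ideals, one per connected component of its Dynkin diagram, so g ≅ E_8 ⊕ G_2 (dimension 248 + 14 = 262).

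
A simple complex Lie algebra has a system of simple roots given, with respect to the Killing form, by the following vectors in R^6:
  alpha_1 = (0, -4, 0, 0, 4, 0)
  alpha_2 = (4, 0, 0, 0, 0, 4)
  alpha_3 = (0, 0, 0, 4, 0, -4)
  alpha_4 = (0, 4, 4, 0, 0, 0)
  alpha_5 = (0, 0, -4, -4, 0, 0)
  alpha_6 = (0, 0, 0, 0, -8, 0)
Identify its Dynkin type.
C_6 (sp(12))

Compute the Cartan integers a_ij = 2(alpha_i, alpha_j)/(alpha_j, alpha_j); the resulting 6x6 Cartan matrix is
[[2, 0, 0, -1, 0, -1], [0, 2, -1, 0, 0, 0], [0, -1, 2, 0, -1, 0], [-1, 0, 0, 2, -1, 0], [0, 0, -1, -1, 2, 0], [-2, 0, 0, 0, 0, 2]].
The roots have two lengths (squared-length ratio 2:1); the short ones are alpha_{1,2,3,4,5}. The associated Dynkin diagram is a chain of 6 nodes with a double edge at one end; the terminal node there is the unique long simple root (C_6), so the type is C_6 (the algebra sp(12)).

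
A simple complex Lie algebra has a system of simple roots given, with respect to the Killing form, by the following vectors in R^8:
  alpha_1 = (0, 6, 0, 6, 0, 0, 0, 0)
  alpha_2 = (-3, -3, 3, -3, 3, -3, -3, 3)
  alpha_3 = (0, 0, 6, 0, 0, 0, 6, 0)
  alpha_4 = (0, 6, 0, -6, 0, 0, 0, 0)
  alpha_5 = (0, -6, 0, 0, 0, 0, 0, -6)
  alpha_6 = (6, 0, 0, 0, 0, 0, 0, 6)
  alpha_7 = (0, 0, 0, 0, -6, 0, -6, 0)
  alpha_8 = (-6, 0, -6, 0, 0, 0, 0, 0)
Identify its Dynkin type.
Compute the Cartan integers a_ij = 2(alpha_i, alpha_j)/(alpha_j, alpha_j); the resulting 8x8 Cartan matrix is
[[2, -1, 0, 0, -1, 0, 0, 0], [-1, 2, 0, 0, 0, 0, 0, 0], [0, 0, 2, 0, 0, 0, -1, -1], [0, 0, 0, 2, -1, 0, 0, 0], [-1, 0, 0, -1, 2, -1, 0, 0], [0, 0, 0, 0, -1, 2, 0, -1], [0, 0, -1, 0, 0, 0, 2, 0], [0, 0, -1, 0, 0, -1, 0, 2]].
All simple roots have the same length, so the diagram is simply laced. The associated Dynkin diagram is a chain of 7 nodes with one extra node attached to the third node from one end (E_8), so the type is E_8.

type E_8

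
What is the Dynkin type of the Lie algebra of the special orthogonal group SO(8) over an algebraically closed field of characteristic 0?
This is so(8) with 8 even, which has dimension 8(8-1)/2 = 28 and rank 8/2 = 4. In the classification of classical Lie algebras, the orthogonal algebra so(2n) in an even number of variables has type D_n; here n = 4, so the Dynkin diagram is a chain of 2 nodes with a fork of two nodes at one end (D_4). Hence the type is D_4.

type D_4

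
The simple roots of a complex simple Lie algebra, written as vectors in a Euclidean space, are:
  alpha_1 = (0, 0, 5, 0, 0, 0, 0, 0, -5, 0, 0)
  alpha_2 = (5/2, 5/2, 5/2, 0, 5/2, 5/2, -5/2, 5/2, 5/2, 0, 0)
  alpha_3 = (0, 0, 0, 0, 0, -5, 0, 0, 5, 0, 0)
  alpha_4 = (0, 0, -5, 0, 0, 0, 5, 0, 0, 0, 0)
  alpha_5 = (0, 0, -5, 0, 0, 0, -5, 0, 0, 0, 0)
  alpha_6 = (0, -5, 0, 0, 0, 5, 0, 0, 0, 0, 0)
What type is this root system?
Compute the Cartan integers a_ij = 2(alpha_i, alpha_j)/(alpha_j, alpha_j); the resulting 6x6 Cartan matrix is
[[2, 0, -1, -1, -1, 0], [0, 2, 0, -1, 0, 0], [-1, 0, 2, 0, 0, -1], [-1, -1, 0, 2, 0, 0], [-1, 0, 0, 0, 2, 0], [0, 0, -1, 0, 0, 2]].
All simple roots have the same length, so the diagram is simply laced. The associated Dynkin diagram is a chain of 5 nodes with one extra node attached to the third node from one end (E_6), so the type is E_6.

type E_6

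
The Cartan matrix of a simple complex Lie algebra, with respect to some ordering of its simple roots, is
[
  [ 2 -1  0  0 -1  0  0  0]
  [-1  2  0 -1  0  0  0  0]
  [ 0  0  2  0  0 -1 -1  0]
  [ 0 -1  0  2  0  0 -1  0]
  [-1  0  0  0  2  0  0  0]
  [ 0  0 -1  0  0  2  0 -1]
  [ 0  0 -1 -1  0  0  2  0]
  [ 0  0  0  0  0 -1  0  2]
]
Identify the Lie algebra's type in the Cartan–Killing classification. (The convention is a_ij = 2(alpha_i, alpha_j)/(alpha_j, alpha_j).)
A_8

The matrix has rank 8 with 2's on the diagonal. Reading the off-diagonal entries as Dynkin edges (a single edge where a_ij = a_ji = -1; a double or triple edge where a_ij * a_ji = 2 or 3), the diagram is a chain of 8 nodes with single edges (A_8). One simple-root ordering that puts it in standard form is (alpha_5, alpha_1, alpha_2, alpha_4, alpha_7, alpha_3, alpha_6, alpha_8). So the algebra is type A_8, i.e. sl(9).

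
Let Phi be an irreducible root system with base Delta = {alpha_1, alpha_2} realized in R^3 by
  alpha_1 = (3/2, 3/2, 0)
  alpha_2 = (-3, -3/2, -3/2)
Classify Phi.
G_2

Compute the Cartan integers a_ij = 2(alpha_i, alpha_j)/(alpha_j, alpha_j); the resulting 2x2 Cartan matrix is
[[2, -1], [-3, 2]].
The roots have two lengths (squared-length ratio 3:1); the short ones are alpha_{1}. The associated Dynkin diagram is two nodes joined by a triple edge (G_2), so the type is G_2.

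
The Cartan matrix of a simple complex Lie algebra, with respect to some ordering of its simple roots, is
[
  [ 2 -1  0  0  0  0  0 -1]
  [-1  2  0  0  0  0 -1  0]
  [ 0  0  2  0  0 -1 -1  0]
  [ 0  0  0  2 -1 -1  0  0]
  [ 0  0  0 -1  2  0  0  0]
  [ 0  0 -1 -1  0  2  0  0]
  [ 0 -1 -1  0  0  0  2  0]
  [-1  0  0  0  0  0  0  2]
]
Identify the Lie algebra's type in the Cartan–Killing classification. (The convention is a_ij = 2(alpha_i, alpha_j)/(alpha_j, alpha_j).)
The matrix has rank 8 with 2's on the diagonal. Reading the off-diagonal entries as Dynkin edges (a single edge where a_ij = a_ji = -1; a double or triple edge where a_ij * a_ji = 2 or 3), the diagram is a chain of 8 nodes with single edges (A_8). One simple-root ordering that puts it in standard form is (alpha_8, alpha_1, alpha_2, alpha_7, alpha_3, alpha_6, alpha_4, alpha_5). So the algebra is type A_8, i.e. sl(9).

A_8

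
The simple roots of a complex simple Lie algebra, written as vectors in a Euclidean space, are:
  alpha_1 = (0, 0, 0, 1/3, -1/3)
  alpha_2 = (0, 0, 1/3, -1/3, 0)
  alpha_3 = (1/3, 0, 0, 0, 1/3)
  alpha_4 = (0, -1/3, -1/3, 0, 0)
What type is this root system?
A4

Compute the Cartan integers a_ij = 2(alpha_i, alpha_j)/(alpha_j, alpha_j); the resulting 4x4 Cartan matrix is
[[2, -1, -1, 0], [-1, 2, 0, -1], [-1, 0, 2, 0], [0, -1, 0, 2]].
All simple roots have the same length, so the diagram is simply laced. The associated Dynkin diagram is a chain of 4 nodes with single edges (A_4), so the type is A_4 (the algebra sl(5)).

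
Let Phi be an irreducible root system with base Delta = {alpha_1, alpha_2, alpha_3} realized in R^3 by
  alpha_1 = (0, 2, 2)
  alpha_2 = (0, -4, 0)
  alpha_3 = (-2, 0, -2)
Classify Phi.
Compute the Cartan integers a_ij = 2(alpha_i, alpha_j)/(alpha_j, alpha_j); the resulting 3x3 Cartan matrix is
[[2, -1, -1], [-2, 2, 0], [-1, 0, 2]].
The roots have two lengths (squared-length ratio 2:1); the short ones are alpha_{1,3}. The associated Dynkin diagram is a chain of 3 nodes with a double edge at one end; the terminal node there is the unique long simple root (C_3), so the type is C_3 (the algebra sp(6)).

C_3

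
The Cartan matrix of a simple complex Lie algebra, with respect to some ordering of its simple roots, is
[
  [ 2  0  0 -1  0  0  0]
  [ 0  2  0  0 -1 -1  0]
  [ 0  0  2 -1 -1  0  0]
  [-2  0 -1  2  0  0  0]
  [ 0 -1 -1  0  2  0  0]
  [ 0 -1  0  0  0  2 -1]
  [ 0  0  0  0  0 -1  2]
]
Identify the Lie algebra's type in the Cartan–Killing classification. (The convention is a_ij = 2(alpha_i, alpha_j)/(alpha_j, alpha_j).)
The matrix has rank 7 with 2's on the diagonal. Reading the off-diagonal entries as Dynkin edges (a single edge where a_ij = a_ji = -1; a double or triple edge where a_ij * a_ji = 2 or 3), the diagram is a chain of 7 nodes with a double edge at one end; the terminal node there is the unique short simple root (B_7). One simple-root ordering that puts it in standard form is (alpha_7, alpha_6, alpha_2, alpha_5, alpha_3, alpha_4, alpha_1). So the algebra is type B_7, i.e. so(15).

type B_7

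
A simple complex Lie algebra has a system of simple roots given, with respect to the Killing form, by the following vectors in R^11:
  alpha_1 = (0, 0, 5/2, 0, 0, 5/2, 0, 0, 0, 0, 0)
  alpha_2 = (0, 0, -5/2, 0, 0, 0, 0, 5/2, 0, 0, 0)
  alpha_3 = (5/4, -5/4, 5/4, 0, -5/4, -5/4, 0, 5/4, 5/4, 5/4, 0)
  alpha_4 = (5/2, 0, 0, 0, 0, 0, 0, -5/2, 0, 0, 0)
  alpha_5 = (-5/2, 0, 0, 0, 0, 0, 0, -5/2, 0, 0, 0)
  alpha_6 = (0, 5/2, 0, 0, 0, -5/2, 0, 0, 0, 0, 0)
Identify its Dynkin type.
Compute the Cartan integers a_ij = 2(alpha_i, alpha_j)/(alpha_j, alpha_j); the resulting 6x6 Cartan matrix is
[[2, -1, 0, 0, 0, -1], [-1, 2, 0, -1, -1, 0], [0, 0, 2, 0, -1, 0], [0, -1, 0, 2, 0, 0], [0, -1, -1, 0, 2, 0], [-1, 0, 0, 0, 0, 2]].
All simple roots have the same length, so the diagram is simply laced. The associated Dynkin diagram is a chain of 5 nodes with one extra node attached to the third node from one end (E_6), so the type is E_6.

type E_6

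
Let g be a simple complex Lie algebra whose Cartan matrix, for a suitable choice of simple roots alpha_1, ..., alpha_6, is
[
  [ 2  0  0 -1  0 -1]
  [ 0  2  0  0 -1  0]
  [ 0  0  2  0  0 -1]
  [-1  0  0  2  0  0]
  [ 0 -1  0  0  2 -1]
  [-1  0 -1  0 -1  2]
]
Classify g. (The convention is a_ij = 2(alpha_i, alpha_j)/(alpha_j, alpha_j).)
The matrix has rank 6 with 2's on the diagonal. Reading the off-diagonal entries as Dynkin edges (a single edge where a_ij = a_ji = -1; a double or triple edge where a_ij * a_ji = 2 or 3), the diagram is a chain of 5 nodes with one extra node attached to the third node from one end (E_6). One simple-root ordering that puts it in standard form is (alpha_4, alpha_3, alpha_1, alpha_6, alpha_5, alpha_2). So the algebra is type E_6.

type E_6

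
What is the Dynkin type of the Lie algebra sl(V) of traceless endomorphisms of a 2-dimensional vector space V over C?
A1

This is sl(2), which has dimension 2^2 - 1 = 3 and rank 2 - 1 = 1 (a Cartan subalgebra is the diagonal traceless matrices). In the classification of classical Lie algebras, the special linear algebra sl(n+1) has type A_n; here n = 1, so the Dynkin diagram is a chain of 1 nodes with single edges (A_1). Hence the type is A_1.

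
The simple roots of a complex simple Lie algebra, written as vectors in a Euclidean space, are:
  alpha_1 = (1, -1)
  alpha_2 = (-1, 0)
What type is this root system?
B_2

Compute the Cartan integers a_ij = 2(alpha_i, alpha_j)/(alpha_j, alpha_j); the resulting 2x2 Cartan matrix is
[[2, -2], [-1, 2]].
The roots have two lengths (squared-length ratio 2:1); the short ones are alpha_{2}. The associated Dynkin diagram is a chain of 2 nodes with a double edge at one end; the terminal node there is the unique short simple root (B_2), so the type is B_2 (the algebra so(5)).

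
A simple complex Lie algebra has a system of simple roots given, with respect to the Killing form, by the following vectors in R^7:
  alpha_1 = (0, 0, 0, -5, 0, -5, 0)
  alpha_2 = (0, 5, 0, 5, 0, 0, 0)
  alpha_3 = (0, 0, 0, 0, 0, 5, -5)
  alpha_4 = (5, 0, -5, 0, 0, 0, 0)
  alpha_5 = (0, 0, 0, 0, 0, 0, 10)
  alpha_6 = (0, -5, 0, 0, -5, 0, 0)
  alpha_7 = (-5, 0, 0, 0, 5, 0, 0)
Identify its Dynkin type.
C7

Compute the Cartan integers a_ij = 2(alpha_i, alpha_j)/(alpha_j, alpha_j); the resulting 7x7 Cartan matrix is
[[2, -1, -1, 0, 0, 0, 0], [-1, 2, 0, 0, 0, -1, 0], [-1, 0, 2, 0, -1, 0, 0], [0, 0, 0, 2, 0, 0, -1], [0, 0, -2, 0, 2, 0, 0], [0, -1, 0, 0, 0, 2, -1], [0, 0, 0, -1, 0, -1, 2]].
The roots have two lengths (squared-length ratio 2:1); the short ones are alpha_{1,2,3,4,6,7}. The associated Dynkin diagram is a chain of 7 nodes with a double edge at one end; the terminal node there is the unique long simple root (C_7), so the type is C_7 (the algebra sp(14)).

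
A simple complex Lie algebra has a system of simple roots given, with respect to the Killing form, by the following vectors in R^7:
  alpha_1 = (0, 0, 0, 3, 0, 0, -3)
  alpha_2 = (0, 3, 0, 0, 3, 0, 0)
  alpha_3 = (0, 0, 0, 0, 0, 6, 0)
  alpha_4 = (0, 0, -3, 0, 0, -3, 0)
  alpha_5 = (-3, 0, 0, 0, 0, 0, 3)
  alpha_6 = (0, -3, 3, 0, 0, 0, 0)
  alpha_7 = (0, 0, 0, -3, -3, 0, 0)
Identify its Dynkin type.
Compute the Cartan integers a_ij = 2(alpha_i, alpha_j)/(alpha_j, alpha_j); the resulting 7x7 Cartan matrix is
[[2, 0, 0, 0, -1, 0, -1], [0, 2, 0, 0, 0, -1, -1], [0, 0, 2, -2, 0, 0, 0], [0, 0, -1, 2, 0, -1, 0], [-1, 0, 0, 0, 2, 0, 0], [0, -1, 0, -1, 0, 2, 0], [-1, -1, 0, 0, 0, 0, 2]].
The roots have two lengths (squared-length ratio 2:1); the short ones are alpha_{1,2,4,5,6,7}. The associated Dynkin diagram is a chain of 7 nodes with a double edge at one end; the terminal node there is the unique long simple root (C_7), so the type is C_7 (the algebra sp(14)).

type C_7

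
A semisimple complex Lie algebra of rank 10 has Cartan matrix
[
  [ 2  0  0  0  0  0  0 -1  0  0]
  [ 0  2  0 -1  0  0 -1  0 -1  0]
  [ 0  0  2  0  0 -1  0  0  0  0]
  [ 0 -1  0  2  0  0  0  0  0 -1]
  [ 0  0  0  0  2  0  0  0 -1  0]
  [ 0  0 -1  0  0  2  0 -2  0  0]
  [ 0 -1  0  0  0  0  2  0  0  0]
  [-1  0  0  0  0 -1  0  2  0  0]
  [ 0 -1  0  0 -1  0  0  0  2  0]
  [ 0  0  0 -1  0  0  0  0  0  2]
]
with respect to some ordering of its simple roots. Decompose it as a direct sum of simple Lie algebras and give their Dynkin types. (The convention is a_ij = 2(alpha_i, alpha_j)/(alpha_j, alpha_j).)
The diagram associated to this matrix has two connected components: the simple roots {alpha_2, alpha_4, alpha_5, alpha_7, alpha_9, alpha_10} form a chain of 5 nodes with one extra node attached to the third node from one end (E_6), and {alpha_1, alpha_3, alpha_6, alpha_8} form a chain of 4 nodes with a double edge between the middle two (F_4). A semisimple Lie algebra decomposes uniquely as the direct sum of simple ideals, one per connected component of its Dynkin diagram, so g ≅ E_6 ⊕ F_4 (dimension 78 + 52 = 130).

type E_6 ⊕ type F_4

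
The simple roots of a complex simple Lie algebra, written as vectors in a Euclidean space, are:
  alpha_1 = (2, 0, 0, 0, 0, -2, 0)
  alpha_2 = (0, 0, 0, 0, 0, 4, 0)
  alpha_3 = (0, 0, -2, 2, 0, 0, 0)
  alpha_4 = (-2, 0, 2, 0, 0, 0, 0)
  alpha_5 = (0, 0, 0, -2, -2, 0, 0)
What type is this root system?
C5

Compute the Cartan integers a_ij = 2(alpha_i, alpha_j)/(alpha_j, alpha_j); the resulting 5x5 Cartan matrix is
[[2, -1, 0, -1, 0], [-2, 2, 0, 0, 0], [0, 0, 2, -1, -1], [-1, 0, -1, 2, 0], [0, 0, -1, 0, 2]].
The roots have two lengths (squared-length ratio 2:1); the short ones are alpha_{1,3,4,5}. The associated Dynkin diagram is a chain of 5 nodes with a double edge at one end; the terminal node there is the unique long simple root (C_5), so the type is C_5 (the algebra sp(10)).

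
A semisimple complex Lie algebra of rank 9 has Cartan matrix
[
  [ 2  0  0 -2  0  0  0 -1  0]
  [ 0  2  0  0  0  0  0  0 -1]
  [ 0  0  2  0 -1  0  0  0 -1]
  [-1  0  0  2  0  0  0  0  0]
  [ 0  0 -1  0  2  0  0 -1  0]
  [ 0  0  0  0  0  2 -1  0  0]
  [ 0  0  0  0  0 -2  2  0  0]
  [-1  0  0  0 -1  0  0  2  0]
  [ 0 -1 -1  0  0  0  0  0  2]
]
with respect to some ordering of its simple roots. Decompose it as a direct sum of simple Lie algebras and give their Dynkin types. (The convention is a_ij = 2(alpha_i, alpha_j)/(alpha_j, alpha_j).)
B2 ⊕ B7

The diagram associated to this matrix has two connected components: the simple roots {alpha_6, alpha_7} form a chain of 2 nodes with a double edge at one end; the terminal node there is the unique short simple root (B_2), and {alpha_1, alpha_2, alpha_3, alpha_4, alpha_5, alpha_8, alpha_9} form a chain of 7 nodes with a double edge at one end; the terminal node there is the unique short simple root (B_7). A semisimple Lie algebra decomposes uniquely as the direct sum of simple ideals, one per connected component of its Dynkin diagram, so g ≅ B_2 ⊕ B_7 (dimension 10 + 105 = 115).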